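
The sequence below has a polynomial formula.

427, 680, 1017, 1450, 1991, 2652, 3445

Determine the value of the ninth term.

5475

First differences: 253 , 337 , 433 , 541 , 661 , 793
Second differences: 84 , 96 , 108 , 120 , 132
Third differences: 12 , 12 , 12 , 12
The third differences are constant (12).
132 + 12 = 144;  793 + 144 = 937;  3445 + 937 = 4382
144 + 12 = 156;  937 + 156 = 1093;  4382 + 1093 = 5475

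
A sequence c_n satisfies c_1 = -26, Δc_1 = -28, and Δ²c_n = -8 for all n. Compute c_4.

Build the table forward from the leading diagonal:
Second differences: -8, -8, -8, -8
First differences: -28, -36, -44, -52
c: -26, -54, -90, -134

-134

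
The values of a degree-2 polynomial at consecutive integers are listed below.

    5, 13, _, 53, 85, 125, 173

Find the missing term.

Using the last 4 terms:
First differences: 32, 40, 48
Second differences: 8, 8
Constant second difference = 8.
Extend backward: 32 − 8 = 24;  53 − 24 = 29

29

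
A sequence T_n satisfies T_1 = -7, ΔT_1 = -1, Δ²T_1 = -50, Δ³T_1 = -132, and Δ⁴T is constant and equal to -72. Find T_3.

-59

Build the table forward from the leading diagonal:
D4: -72, -72, -72
D3: -132, -204, -276
D2: -50, -182, -386
D1: -1, -51, -233
T: -7, -8, -59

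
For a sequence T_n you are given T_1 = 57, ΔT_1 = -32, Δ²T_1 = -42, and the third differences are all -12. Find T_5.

Build the table forward from the leading diagonal:
D3: -12, -12, -12, -12, -12
D2: -42, -54, -66, -78, -90
D1: -32, -74, -128, -194, -272
T: 57, 25, -49, -177, -371

-371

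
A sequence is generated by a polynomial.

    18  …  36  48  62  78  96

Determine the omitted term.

26

Using the last 5 terms:
First differences: 12, 14, 16, 18
Second differences: 2, 2, 2
Constant second difference = 2.
Extend backward: 12 − 2 = 10;  36 − 10 = 26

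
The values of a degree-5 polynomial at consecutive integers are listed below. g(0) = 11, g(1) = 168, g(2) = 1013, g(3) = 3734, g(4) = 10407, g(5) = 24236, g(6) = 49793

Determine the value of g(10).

422061

157, 845, 2721, 6673, 13829, 25557
688, 1876, 3952, 7156, 11728
1188, 2076, 3204, 4572
888, 1128, 1368
240, 240
The fifth differences are constant (240).
1368 + 240 = 1608;  4572 + 1608 = 6180;  11728 + 6180 = 17908;  25557 + 17908 = 43465;  49793 + 43465 = 93258
1608 + 240 = 1848;  6180 + 1848 = 8028;  17908 + 8028 = 25936;  43465 + 25936 = 69401;  93258 + 69401 = 162659
1848 + 240 = 2088;  8028 + 2088 = 10116;  25936 + 10116 = 36052;  69401 + 36052 = 105453;  162659 + 105453 = 268112
2088 + 240 = 2328;  10116 + 2328 = 12444;  36052 + 12444 = 48496;  105453 + 48496 = 153949;  268112 + 153949 = 422061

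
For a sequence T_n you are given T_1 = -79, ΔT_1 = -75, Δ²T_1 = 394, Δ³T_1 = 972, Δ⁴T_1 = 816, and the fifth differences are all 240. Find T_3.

165

Build the table forward from the leading diagonal:
Fifth differences: 240, 240, 240
Fourth differences: 816, 1056, 1296
Third differences: 972, 1788, 2844
Second differences: 394, 1366, 3154
First differences: -75, 319, 1685
T: -79, -154, 165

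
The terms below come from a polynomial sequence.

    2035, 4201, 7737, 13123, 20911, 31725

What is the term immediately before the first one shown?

831

D1: 2166, 3536, 5386, 7788, 10814
D2: 1370, 1850, 2402, 3026
D3: 480, 552, 624
D4: 72, 72
The fourth differences are constant at 72.
Work back: 480 − 72 = 408;  1370 − 408 = 962;  2166 − 962 = 1204;  2035 − 1204 = 831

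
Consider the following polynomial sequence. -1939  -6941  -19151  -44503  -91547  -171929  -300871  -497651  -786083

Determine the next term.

First differences: -5002, -12210, -25352, -47044, -80382, -128942, -196780, -288432
Second differences: -7208, -13142, -21692, -33338, -48560, -67838, -91652
Third differences: -5934, -8550, -11646, -15222, -19278, -23814
Fourth differences: -2616, -3096, -3576, -4056, -4536
Fifth differences: -480, -480, -480, -480
Fifth differences constant at -480.
-4536 − 480 = -5016;  -23814 − 5016 = -28830;  -91652 − 28830 = -120482;  -288432 − 120482 = -408914;  -786083 − 408914 = -1194997

-1194997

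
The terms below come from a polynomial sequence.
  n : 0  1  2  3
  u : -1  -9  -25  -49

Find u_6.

-169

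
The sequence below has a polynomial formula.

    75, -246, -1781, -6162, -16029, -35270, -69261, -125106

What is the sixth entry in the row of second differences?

D1: -321, -1535, -4381, -9867, -19241, -33991, -55845
D2: -1214, -2846, -5486, -9374, -14750, -21854
D3: -1632, -2640, -3888, -5376, -7104
D4: -1008, -1248, -1488, -1728
D5: -240, -240, -240

-21854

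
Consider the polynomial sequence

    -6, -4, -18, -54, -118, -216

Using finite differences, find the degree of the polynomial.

2, -14, -36, -64, -98
-16, -22, -28, -34
-6, -6, -6
The third differences are constant, so the polynomial has degree 3.

3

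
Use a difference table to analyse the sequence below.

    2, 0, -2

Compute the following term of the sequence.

-4

D1: -2  -2
First differences constant at -2.
-2 − 2 = -4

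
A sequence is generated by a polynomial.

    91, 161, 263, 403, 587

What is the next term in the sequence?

821

D1: 70, 102, 140, 184
D2: 32, 38, 44
D3: 6, 6
Third differences constant at 6.
44 + 6 = 50;  184 + 50 = 234;  587 + 234 = 821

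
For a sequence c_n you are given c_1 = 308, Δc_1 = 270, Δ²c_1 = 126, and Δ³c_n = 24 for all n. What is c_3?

974

Build the table forward from the leading diagonal:
Third differences: 24, 24, 24
Second differences: 126, 150, 174
First differences: 270, 396, 546
c: 308, 578, 974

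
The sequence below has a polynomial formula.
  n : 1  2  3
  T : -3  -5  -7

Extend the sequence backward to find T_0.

-1

-2, -2
The first differences are constant at -2.
Work back: -3 + 2 = -1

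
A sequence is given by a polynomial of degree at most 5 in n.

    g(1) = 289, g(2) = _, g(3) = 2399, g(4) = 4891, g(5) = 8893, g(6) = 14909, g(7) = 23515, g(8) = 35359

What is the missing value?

985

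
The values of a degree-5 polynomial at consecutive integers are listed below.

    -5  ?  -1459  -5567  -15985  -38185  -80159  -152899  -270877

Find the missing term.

-229

Using the last 7 terms:
First differences: -4108, -10418, -22200, -41974, -72740, -117978
Second differences: -6310, -11782, -19774, -30766, -45238
Third differences: -5472, -7992, -10992, -14472
Fourth differences: -2520, -3000, -3480
Fifth differences: -480, -480
Constant fifth difference = -480.
Extend backward: -2520 + 480 = -2040;  -5472 + 2040 = -3432;  -6310 + 3432 = -2878;  -4108 + 2878 = -1230;  -1459 + 1230 = -229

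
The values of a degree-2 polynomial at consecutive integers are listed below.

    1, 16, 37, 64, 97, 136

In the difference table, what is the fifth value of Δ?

39

Δ: 15, 21, 27, 33, 39
Δ²: 6, 6, 6, 6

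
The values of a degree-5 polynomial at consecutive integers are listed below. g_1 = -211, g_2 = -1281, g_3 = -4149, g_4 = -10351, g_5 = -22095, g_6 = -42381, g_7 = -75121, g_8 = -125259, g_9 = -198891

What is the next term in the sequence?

-303385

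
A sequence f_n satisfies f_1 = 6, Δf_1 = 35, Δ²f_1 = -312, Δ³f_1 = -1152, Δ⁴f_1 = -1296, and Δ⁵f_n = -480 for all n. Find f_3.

Build the table forward from the leading diagonal:
Fifth differences: -480  -480  -480
Fourth differences: -1296  -1776  -2256
Third differences: -1152  -2448  -4224
Second differences: -312  -1464  -3912
First differences: 35  -277  -1741
f: 6  41  -236

-236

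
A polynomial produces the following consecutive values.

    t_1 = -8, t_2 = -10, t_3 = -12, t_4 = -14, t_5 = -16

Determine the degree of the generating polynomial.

1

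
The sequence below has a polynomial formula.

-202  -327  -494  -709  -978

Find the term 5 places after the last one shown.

D1: -125, -167, -215, -269
D2: -42, -48, -54
D3: -6, -6
Third differences constant at -6.
-54 − 6 = -60;  -269 − 60 = -329;  -978 − 329 = -1307
-60 − 6 = -66;  -329 − 66 = -395;  -1307 − 395 = -1702
-66 − 6 = -72;  -395 − 72 = -467;  -1702 − 467 = -2169
-72 − 6 = -78;  -467 − 78 = -545;  -2169 − 545 = -2714
-78 − 6 = -84;  -545 − 84 = -629;  -2714 − 629 = -3343

-3343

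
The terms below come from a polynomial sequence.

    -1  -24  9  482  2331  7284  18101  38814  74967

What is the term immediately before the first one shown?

6

-23  33  473  1849  4953  10817  20713  36153
56  440  1376  3104  5864  9896  15440
384  936  1728  2760  4032  5544
552  792  1032  1272  1512
240  240  240  240
The fifth differences are constant at 240.
Work back: 552 − 240 = 312;  384 − 312 = 72;  56 − 72 = -16;  -23 + 16 = -7;  -1 + 7 = 6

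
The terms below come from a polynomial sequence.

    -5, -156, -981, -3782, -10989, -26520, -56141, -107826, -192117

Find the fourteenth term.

-1696752

First differences: -151, -825, -2801, -7207, -15531, -29621, -51685, -84291
Second differences: -674, -1976, -4406, -8324, -14090, -22064, -32606
Third differences: -1302, -2430, -3918, -5766, -7974, -10542
Fourth differences: -1128, -1488, -1848, -2208, -2568
Fifth differences: -360, -360, -360, -360
The fifth differences are constant (-360).
-2568 − 360 = -2928;  -10542 − 2928 = -13470;  -32606 − 13470 = -46076;  -84291 − 46076 = -130367;  -192117 − 130367 = -322484
-2928 − 360 = -3288;  -13470 − 3288 = -16758;  -46076 − 16758 = -62834;  -130367 − 62834 = -193201;  -322484 − 193201 = -515685
-3288 − 360 = -3648;  -16758 − 3648 = -20406;  -62834 − 20406 = -83240;  -193201 − 83240 = -276441;  -515685 − 276441 = -792126
-3648 − 360 = -4008;  -20406 − 4008 = -24414;  -83240 − 24414 = -107654;  -276441 − 107654 = -384095;  -792126 − 384095 = -1176221
-4008 − 360 = -4368;  -24414 − 4368 = -28782;  -107654 − 28782 = -136436;  -384095 − 136436 = -520531;  -1176221 − 520531 = -1696752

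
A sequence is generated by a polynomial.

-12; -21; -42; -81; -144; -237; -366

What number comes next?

-537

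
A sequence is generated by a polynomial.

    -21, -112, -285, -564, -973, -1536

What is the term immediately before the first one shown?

D1: -91, -173, -279, -409, -563
D2: -82, -106, -130, -154
D3: -24, -24, -24
The third differences are constant at -24.
Work back: -82 + 24 = -58;  -91 + 58 = -33;  -21 + 33 = 12

12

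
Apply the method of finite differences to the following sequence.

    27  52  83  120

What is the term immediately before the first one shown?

Δ: 25  31  37
Δ²: 6  6
The second differences are constant at 6.
Work back: 25 − 6 = 19;  27 − 19 = 8

8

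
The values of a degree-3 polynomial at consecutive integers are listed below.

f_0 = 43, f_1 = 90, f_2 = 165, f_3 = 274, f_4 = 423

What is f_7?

Δ: 47 , 75 , 109 , 149
Δ²: 28 , 34 , 40
Δ³: 6 , 6
The third differences are constant (6).
40 + 6 = 46;  149 + 46 = 195;  423 + 195 = 618
46 + 6 = 52;  195 + 52 = 247;  618 + 247 = 865
52 + 6 = 58;  247 + 58 = 305;  865 + 305 = 1170

1170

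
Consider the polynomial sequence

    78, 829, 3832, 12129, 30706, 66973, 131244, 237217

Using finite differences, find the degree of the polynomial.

Δ: 751, 3003, 8297, 18577, 36267, 64271, 105973
Δ²: 2252, 5294, 10280, 17690, 28004, 41702
Δ³: 3042, 4986, 7410, 10314, 13698
Δ⁴: 1944, 2424, 2904, 3384
Δ⁵: 480, 480, 480
The fifth differences are constant, so the polynomial has degree 5.

5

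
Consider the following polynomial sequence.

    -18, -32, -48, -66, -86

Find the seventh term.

-132

Δ: -14, -16, -18, -20
Δ²: -2, -2, -2
The second differences are constant (-2).
-20 − 2 = -22;  -86 − 22 = -108
-22 − 2 = -24;  -108 − 24 = -132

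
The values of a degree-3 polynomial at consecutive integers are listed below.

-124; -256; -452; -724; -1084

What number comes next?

-1544

D1: -132, -196, -272, -360
D2: -64, -76, -88
D3: -12, -12
Third differences constant at -12.
-88 − 12 = -100;  -360 − 100 = -460;  -1084 − 460 = -1544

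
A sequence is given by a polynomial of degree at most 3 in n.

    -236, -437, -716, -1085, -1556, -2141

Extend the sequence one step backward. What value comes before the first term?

-101

-201, -279, -369, -471, -585
-78, -90, -102, -114
-12, -12, -12
The third differences are constant at -12.
Work back: -78 + 12 = -66;  -201 + 66 = -135;  -236 + 135 = -101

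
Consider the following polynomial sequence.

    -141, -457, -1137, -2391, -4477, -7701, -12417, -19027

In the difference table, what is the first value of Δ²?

-364

Δ: -316, -680, -1254, -2086, -3224, -4716, -6610
Δ²: -364, -574, -832, -1138, -1492, -1894
Δ³: -210, -258, -306, -354, -402
Δ⁴: -48, -48, -48, -48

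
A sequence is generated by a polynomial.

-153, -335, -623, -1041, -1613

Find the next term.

-2363

Δ: -182, -288, -418, -572
Δ²: -106, -130, -154
Δ³: -24, -24
Constant third difference = -24, so extend:
-154 − 24 = -178;  -572 − 178 = -750;  -1613 − 750 = -2363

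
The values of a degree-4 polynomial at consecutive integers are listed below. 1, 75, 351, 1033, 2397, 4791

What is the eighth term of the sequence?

Δ: 74, 276, 682, 1364, 2394
Δ²: 202, 406, 682, 1030
Δ³: 204, 276, 348
Δ⁴: 72, 72
The fourth differences are constant (72).
348 + 72 = 420;  1030 + 420 = 1450;  2394 + 1450 = 3844;  4791 + 3844 = 8635
420 + 72 = 492;  1450 + 492 = 1942;  3844 + 1942 = 5786;  8635 + 5786 = 14421

14421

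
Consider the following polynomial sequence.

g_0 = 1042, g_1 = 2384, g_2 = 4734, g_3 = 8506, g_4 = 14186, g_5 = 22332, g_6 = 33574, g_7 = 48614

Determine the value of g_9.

93256

D1: 1342 , 2350 , 3772 , 5680 , 8146 , 11242 , 15040
D2: 1008 , 1422 , 1908 , 2466 , 3096 , 3798
D3: 414 , 486 , 558 , 630 , 702
D4: 72 , 72 , 72 , 72
The fourth differences are constant (72).
702 + 72 = 774;  3798 + 774 = 4572;  15040 + 4572 = 19612;  48614 + 19612 = 68226
774 + 72 = 846;  4572 + 846 = 5418;  19612 + 5418 = 25030;  68226 + 25030 = 93256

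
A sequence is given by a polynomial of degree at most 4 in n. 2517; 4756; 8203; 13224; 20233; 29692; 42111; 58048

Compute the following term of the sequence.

First differences: 2239, 3447, 5021, 7009, 9459, 12419, 15937
Second differences: 1208, 1574, 1988, 2450, 2960, 3518
Third differences: 366, 414, 462, 510, 558
Fourth differences: 48, 48, 48, 48
The fourth differences are constant (48).
558 + 48 = 606;  3518 + 606 = 4124;  15937 + 4124 = 20061;  58048 + 20061 = 78109

78109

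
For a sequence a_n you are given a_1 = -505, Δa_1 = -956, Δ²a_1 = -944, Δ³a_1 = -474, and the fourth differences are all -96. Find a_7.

-31321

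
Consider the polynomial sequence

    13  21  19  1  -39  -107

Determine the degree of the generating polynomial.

D1: 8, -2, -18, -40, -68
D2: -10, -16, -22, -28
D3: -6, -6, -6
The third differences are constant, so the polynomial has degree 3.

3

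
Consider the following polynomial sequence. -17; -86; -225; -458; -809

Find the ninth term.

-3873

Δ: -69  -139  -233  -351
Δ²: -70  -94  -118
Δ³: -24  -24
The third differences are constant (-24).
-118 − 24 = -142;  -351 − 142 = -493;  -809 − 493 = -1302
-142 − 24 = -166;  -493 − 166 = -659;  -1302 − 659 = -1961
-166 − 24 = -190;  -659 − 190 = -849;  -1961 − 849 = -2810
-190 − 24 = -214;  -849 − 214 = -1063;  -2810 − 1063 = -3873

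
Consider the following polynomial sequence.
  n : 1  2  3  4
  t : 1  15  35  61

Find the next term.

14, 20, 26
6, 6
Second differences constant at 6.
26 + 6 = 32;  61 + 32 = 93

93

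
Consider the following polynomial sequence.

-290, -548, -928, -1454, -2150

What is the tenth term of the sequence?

D1: -258 , -380 , -526 , -696
D2: -122 , -146 , -170
D3: -24 , -24
The third differences are constant (-24).
-170 − 24 = -194;  -696 − 194 = -890;  -2150 − 890 = -3040
-194 − 24 = -218;  -890 − 218 = -1108;  -3040 − 1108 = -4148
-218 − 24 = -242;  -1108 − 242 = -1350;  -4148 − 1350 = -5498
-242 − 24 = -266;  -1350 − 266 = -1616;  -5498 − 1616 = -7114
-266 − 24 = -290;  -1616 − 290 = -1906;  -7114 − 1906 = -9020

-9020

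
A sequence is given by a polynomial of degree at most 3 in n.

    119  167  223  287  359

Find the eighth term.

623

D1: 48  56  64  72
D2: 8  8  8
Second differences constant at 8.
72 + 8 = 80;  359 + 80 = 439
80 + 8 = 88;  439 + 88 = 527
88 + 8 = 96;  527 + 96 = 623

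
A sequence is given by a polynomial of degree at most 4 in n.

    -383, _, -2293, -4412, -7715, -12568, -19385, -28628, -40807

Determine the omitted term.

Using the last 7 terms:
Δ: -2119  -3303  -4853  -6817  -9243  -12179
Δ²: -1184  -1550  -1964  -2426  -2936
Δ³: -366  -414  -462  -510
Δ⁴: -48  -48  -48
Constant fourth difference = -48.
Extend backward: -366 + 48 = -318;  -1184 + 318 = -866;  -2119 + 866 = -1253;  -2293 + 1253 = -1040

-1040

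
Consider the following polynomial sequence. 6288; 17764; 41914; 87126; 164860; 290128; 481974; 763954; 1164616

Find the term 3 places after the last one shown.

3449134

First differences: 11476, 24150, 45212, 77734, 125268, 191846, 281980, 400662
Second differences: 12674, 21062, 32522, 47534, 66578, 90134, 118682
Third differences: 8388, 11460, 15012, 19044, 23556, 28548
Fourth differences: 3072, 3552, 4032, 4512, 4992
Fifth differences: 480, 480, 480, 480
Constant fifth difference = 480, so extend:
4992 + 480 = 5472;  28548 + 5472 = 34020;  118682 + 34020 = 152702;  400662 + 152702 = 553364;  1164616 + 553364 = 1717980
5472 + 480 = 5952;  34020 + 5952 = 39972;  152702 + 39972 = 192674;  553364 + 192674 = 746038;  1717980 + 746038 = 2464018
5952 + 480 = 6432;  39972 + 6432 = 46404;  192674 + 46404 = 239078;  746038 + 239078 = 985116;  2464018 + 985116 = 3449134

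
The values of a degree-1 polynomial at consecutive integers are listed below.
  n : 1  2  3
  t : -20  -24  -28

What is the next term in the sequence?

First differences: -4, -4
First differences constant at -4.
-28 − 4 = -32

-32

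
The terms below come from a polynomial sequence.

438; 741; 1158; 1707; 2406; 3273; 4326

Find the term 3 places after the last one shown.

D1: 303 , 417 , 549 , 699 , 867 , 1053
D2: 114 , 132 , 150 , 168 , 186
D3: 18 , 18 , 18 , 18
The third differences are constant (18).
186 + 18 = 204;  1053 + 204 = 1257;  4326 + 1257 = 5583
204 + 18 = 222;  1257 + 222 = 1479;  5583 + 1479 = 7062
222 + 18 = 240;  1479 + 240 = 1719;  7062 + 1719 = 8781

8781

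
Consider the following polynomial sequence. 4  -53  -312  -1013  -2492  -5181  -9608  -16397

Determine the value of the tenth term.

-40037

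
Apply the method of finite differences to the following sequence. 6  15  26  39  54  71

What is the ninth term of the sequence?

9  11  13  15  17
2  2  2  2
Second differences constant at 2.
17 + 2 = 19;  71 + 19 = 90
19 + 2 = 21;  90 + 21 = 111
21 + 2 = 23;  111 + 23 = 134

134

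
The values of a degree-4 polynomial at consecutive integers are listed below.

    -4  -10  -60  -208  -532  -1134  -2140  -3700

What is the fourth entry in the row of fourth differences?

-24

Δ: -6, -50, -148, -324, -602, -1006, -1560
Δ²: -44, -98, -176, -278, -404, -554
Δ³: -54, -78, -102, -126, -150
Δ⁴: -24, -24, -24, -24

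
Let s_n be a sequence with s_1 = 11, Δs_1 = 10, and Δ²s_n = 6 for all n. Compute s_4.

Build the table forward from the leading diagonal:
Δ²: 6, 6, 6, 6
Δ: 10, 16, 22, 28
s: 11, 21, 37, 59

59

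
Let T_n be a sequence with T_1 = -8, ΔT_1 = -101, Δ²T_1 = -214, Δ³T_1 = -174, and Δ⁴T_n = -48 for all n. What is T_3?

-424

Build the table forward from the leading diagonal:
D4: -48  -48  -48
D3: -174  -222  -270
D2: -214  -388  -610
D1: -101  -315  -703
T: -8  -109  -424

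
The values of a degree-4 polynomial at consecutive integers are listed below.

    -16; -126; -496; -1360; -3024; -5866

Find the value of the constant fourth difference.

D1: -110, -370, -864, -1664, -2842
D2: -260, -494, -800, -1178
D3: -234, -306, -378
D4: -72, -72

-72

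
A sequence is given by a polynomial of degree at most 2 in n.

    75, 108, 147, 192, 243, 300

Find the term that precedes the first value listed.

48

First differences: 33  39  45  51  57
Second differences: 6  6  6  6
The second differences are constant at 6.
Work back: 33 − 6 = 27;  75 − 27 = 48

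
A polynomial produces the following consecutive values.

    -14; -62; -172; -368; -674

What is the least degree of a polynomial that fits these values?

3

Δ: -48, -110, -196, -306
Δ²: -62, -86, -110
Δ³: -24, -24
The third differences are constant, so the polynomial has degree 3.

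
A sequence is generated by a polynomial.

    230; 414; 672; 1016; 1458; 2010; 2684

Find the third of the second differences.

First differences: 184, 258, 344, 442, 552, 674
Second differences: 74, 86, 98, 110, 122
Third differences: 12, 12, 12, 12

98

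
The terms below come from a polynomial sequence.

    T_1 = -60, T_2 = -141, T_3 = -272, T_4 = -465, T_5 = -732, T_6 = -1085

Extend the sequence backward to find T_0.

-17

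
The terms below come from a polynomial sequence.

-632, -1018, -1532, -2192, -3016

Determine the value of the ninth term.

D1: -386 , -514 , -660 , -824
D2: -128 , -146 , -164
D3: -18 , -18
The third differences are constant (-18).
-164 − 18 = -182;  -824 − 182 = -1006;  -3016 − 1006 = -4022
-182 − 18 = -200;  -1006 − 200 = -1206;  -4022 − 1206 = -5228
-200 − 18 = -218;  -1206 − 218 = -1424;  -5228 − 1424 = -6652
-218 − 18 = -236;  -1424 − 236 = -1660;  -6652 − 1660 = -8312

-8312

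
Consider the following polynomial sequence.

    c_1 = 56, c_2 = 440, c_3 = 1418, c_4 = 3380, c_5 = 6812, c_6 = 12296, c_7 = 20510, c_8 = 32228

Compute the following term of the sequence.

Δ: 384  978  1962  3432  5484  8214  11718
Δ²: 594  984  1470  2052  2730  3504
Δ³: 390  486  582  678  774
Δ⁴: 96  96  96  96
The fourth differences are constant (96).
774 + 96 = 870;  3504 + 870 = 4374;  11718 + 4374 = 16092;  32228 + 16092 = 48320

48320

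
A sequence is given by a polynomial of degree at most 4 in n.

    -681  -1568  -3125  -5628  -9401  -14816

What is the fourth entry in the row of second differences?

D1: -887, -1557, -2503, -3773, -5415
D2: -670, -946, -1270, -1642
D3: -276, -324, -372
D4: -48, -48

-1642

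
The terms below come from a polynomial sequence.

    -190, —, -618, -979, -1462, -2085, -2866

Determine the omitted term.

Using the last 5 terms:
Δ: -361, -483, -623, -781
Δ²: -122, -140, -158
Δ³: -18, -18
Constant third difference = -18.
Extend backward: -122 + 18 = -104;  -361 + 104 = -257;  -618 + 257 = -361

-361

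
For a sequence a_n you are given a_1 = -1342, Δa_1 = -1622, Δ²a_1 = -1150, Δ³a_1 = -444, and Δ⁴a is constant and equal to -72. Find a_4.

Build the table forward from the leading diagonal:
Δ⁴: -72, -72, -72, -72
Δ³: -444, -516, -588, -660
Δ²: -1150, -1594, -2110, -2698
Δ: -1622, -2772, -4366, -6476
a: -1342, -2964, -5736, -10102

-10102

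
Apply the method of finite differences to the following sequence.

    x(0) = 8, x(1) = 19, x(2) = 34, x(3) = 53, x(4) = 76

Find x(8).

208

Δ: 11  15  19  23
Δ²: 4  4  4
Constant second difference = 4, so extend:
23 + 4 = 27;  76 + 27 = 103
27 + 4 = 31;  103 + 31 = 134
31 + 4 = 35;  134 + 35 = 169
35 + 4 = 39;  169 + 39 = 208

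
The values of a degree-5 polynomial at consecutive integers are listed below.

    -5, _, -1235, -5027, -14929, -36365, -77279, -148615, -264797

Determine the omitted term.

-169

Using the last 7 terms:
Δ: -3792  -9902  -21436  -40914  -71336  -116182
Δ²: -6110  -11534  -19478  -30422  -44846
Δ³: -5424  -7944  -10944  -14424
Δ⁴: -2520  -3000  -3480
Δ⁵: -480  -480
Constant fifth difference = -480.
Extend backward: -2520 + 480 = -2040;  -5424 + 2040 = -3384;  -6110 + 3384 = -2726;  -3792 + 2726 = -1066;  -1235 + 1066 = -169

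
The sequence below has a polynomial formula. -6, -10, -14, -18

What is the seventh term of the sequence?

Δ: -4, -4, -4
Constant first difference = -4, so extend:
-18 − 4 = -22
-22 − 4 = -26
-26 − 4 = -30

-30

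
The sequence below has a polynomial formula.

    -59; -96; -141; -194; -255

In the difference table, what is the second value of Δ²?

-8

D1: -37, -45, -53, -61
D2: -8, -8, -8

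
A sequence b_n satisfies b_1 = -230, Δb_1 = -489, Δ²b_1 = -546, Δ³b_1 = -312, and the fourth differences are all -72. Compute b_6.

-11615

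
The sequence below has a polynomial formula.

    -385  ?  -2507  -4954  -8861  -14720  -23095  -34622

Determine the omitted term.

Using the last 6 terms:
-2447  -3907  -5859  -8375  -11527
-1460  -1952  -2516  -3152
-492  -564  -636
-72  -72
Constant fourth difference = -72.
Extend backward: -492 + 72 = -420;  -1460 + 420 = -1040;  -2447 + 1040 = -1407;  -2507 + 1407 = -1100

-1100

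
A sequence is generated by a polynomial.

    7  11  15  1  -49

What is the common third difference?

D1: 4, 4, -14, -50
D2: 0, -18, -36
D3: -18, -18

-18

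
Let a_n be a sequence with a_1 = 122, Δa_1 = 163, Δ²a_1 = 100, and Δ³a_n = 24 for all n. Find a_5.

Build the table forward from the leading diagonal:
Third differences: 24, 24, 24, 24, 24
Second differences: 100, 124, 148, 172, 196
First differences: 163, 263, 387, 535, 707
a: 122, 285, 548, 935, 1470

1470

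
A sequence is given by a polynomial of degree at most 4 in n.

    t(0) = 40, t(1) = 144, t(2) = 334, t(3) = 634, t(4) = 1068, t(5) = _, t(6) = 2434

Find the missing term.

Using the first 5 terms:
First differences: 104, 190, 300, 434
Second differences: 86, 110, 134
Third differences: 24, 24
Constant third difference = 24.
Extend forward: 134 + 24 = 158;  434 + 158 = 592;  1068 + 592 = 1660

1660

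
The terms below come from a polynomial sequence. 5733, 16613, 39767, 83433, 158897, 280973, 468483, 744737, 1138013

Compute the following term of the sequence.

First differences: 10880 , 23154 , 43666 , 75464 , 122076 , 187510 , 276254 , 393276
Second differences: 12274 , 20512 , 31798 , 46612 , 65434 , 88744 , 117022
Third differences: 8238 , 11286 , 14814 , 18822 , 23310 , 28278
Fourth differences: 3048 , 3528 , 4008 , 4488 , 4968
Fifth differences: 480 , 480 , 480 , 480
Constant fifth difference = 480, so extend:
4968 + 480 = 5448;  28278 + 5448 = 33726;  117022 + 33726 = 150748;  393276 + 150748 = 544024;  1138013 + 544024 = 1682037

1682037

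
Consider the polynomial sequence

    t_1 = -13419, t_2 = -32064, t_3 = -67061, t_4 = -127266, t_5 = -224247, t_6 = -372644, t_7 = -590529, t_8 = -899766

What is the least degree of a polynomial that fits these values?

-18645, -34997, -60205, -96981, -148397, -217885, -309237
-16352, -25208, -36776, -51416, -69488, -91352
-8856, -11568, -14640, -18072, -21864
-2712, -3072, -3432, -3792
-360, -360, -360
The fifth differences are constant, so the polynomial has degree 5.

5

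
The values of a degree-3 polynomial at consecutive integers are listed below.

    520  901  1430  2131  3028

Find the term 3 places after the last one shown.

7135

D1: 381  529  701  897
D2: 148  172  196
D3: 24  24
Third differences constant at 24.
196 + 24 = 220;  897 + 220 = 1117;  3028 + 1117 = 4145
220 + 24 = 244;  1117 + 244 = 1361;  4145 + 1361 = 5506
244 + 24 = 268;  1361 + 268 = 1629;  5506 + 1629 = 7135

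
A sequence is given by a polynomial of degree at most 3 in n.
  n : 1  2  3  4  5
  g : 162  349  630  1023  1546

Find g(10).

6741

D1: 187  281  393  523
D2: 94  112  130
D3: 18  18
Constant third difference = 18, so extend:
130 + 18 = 148;  523 + 148 = 671;  1546 + 671 = 2217
148 + 18 = 166;  671 + 166 = 837;  2217 + 837 = 3054
166 + 18 = 184;  837 + 184 = 1021;  3054 + 1021 = 4075
184 + 18 = 202;  1021 + 202 = 1223;  4075 + 1223 = 5298
202 + 18 = 220;  1223 + 220 = 1443;  5298 + 1443 = 6741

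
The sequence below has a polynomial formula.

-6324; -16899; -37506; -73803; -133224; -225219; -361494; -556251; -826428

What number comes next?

-1191939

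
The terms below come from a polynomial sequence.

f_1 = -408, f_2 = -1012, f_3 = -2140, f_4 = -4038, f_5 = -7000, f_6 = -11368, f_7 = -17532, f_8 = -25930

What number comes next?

-604, -1128, -1898, -2962, -4368, -6164, -8398
-524, -770, -1064, -1406, -1796, -2234
-246, -294, -342, -390, -438
-48, -48, -48, -48
Fourth differences constant at -48.
-438 − 48 = -486;  -2234 − 486 = -2720;  -8398 − 2720 = -11118;  -25930 − 11118 = -37048

-37048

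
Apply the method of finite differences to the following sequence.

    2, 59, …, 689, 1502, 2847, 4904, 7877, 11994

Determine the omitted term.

252

Using the last 6 terms:
813, 1345, 2057, 2973, 4117
532, 712, 916, 1144
180, 204, 228
24, 24
Constant fourth difference = 24.
Extend backward: 180 − 24 = 156;  532 − 156 = 376;  813 − 376 = 437;  689 − 437 = 252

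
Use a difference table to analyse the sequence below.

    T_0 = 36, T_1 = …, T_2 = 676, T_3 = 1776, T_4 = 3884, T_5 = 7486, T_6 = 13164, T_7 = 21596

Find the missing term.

Using the last 6 terms:
First differences: 1100, 2108, 3602, 5678, 8432
Second differences: 1008, 1494, 2076, 2754
Third differences: 486, 582, 678
Fourth differences: 96, 96
Constant fourth difference = 96.
Extend backward: 486 − 96 = 390;  1008 − 390 = 618;  1100 − 618 = 482;  676 − 482 = 194

194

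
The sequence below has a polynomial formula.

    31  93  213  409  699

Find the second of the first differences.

First differences: 62, 120, 196, 290
Second differences: 58, 76, 94
Third differences: 18, 18

120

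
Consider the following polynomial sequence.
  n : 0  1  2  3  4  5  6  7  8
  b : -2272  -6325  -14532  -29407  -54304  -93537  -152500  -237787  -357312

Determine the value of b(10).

-4053, -8207, -14875, -24897, -39233, -58963, -85287, -119525
-4154, -6668, -10022, -14336, -19730, -26324, -34238
-2514, -3354, -4314, -5394, -6594, -7914
-840, -960, -1080, -1200, -1320
-120, -120, -120, -120
Constant fifth difference = -120, so extend:
-1320 − 120 = -1440;  -7914 − 1440 = -9354;  -34238 − 9354 = -43592;  -119525 − 43592 = -163117;  -357312 − 163117 = -520429
-1440 − 120 = -1560;  -9354 − 1560 = -10914;  -43592 − 10914 = -54506;  -163117 − 54506 = -217623;  -520429 − 217623 = -738052

-738052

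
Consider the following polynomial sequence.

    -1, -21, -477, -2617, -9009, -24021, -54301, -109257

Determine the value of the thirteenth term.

-1337137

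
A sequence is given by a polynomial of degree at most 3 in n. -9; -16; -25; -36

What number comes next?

-49

Δ: -7, -9, -11
Δ²: -2, -2
The second differences are constant (-2).
-11 − 2 = -13;  -36 − 13 = -49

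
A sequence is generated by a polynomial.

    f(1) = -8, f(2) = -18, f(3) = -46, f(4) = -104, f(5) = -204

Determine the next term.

-358

D1: -10  -28  -58  -100
D2: -18  -30  -42
D3: -12  -12
The third differences are constant (-12).
-42 − 12 = -54;  -100 − 54 = -154;  -204 − 154 = -358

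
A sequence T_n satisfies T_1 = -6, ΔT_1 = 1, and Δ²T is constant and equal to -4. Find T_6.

Build the table forward from the leading diagonal:
Second differences: -4  -4  -4  -4  -4  -4
First differences: 1  -3  -7  -11  -15  -19
T: -6  -5  -8  -15  -26  -41

-41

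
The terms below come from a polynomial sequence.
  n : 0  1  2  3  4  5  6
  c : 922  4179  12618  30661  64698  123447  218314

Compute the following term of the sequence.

363753

D1: 3257 , 8439 , 18043 , 34037 , 58749 , 94867
D2: 5182 , 9604 , 15994 , 24712 , 36118
D3: 4422 , 6390 , 8718 , 11406
D4: 1968 , 2328 , 2688
D5: 360 , 360
The fifth differences are constant (360).
2688 + 360 = 3048;  11406 + 3048 = 14454;  36118 + 14454 = 50572;  94867 + 50572 = 145439;  218314 + 145439 = 363753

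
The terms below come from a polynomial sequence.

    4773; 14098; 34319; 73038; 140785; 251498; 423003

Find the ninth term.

Δ: 9325  20221  38719  67747  110713  171505
Δ²: 10896  18498  29028  42966  60792
Δ³: 7602  10530  13938  17826
Δ⁴: 2928  3408  3888
Δ⁵: 480  480
Fifth differences constant at 480.
3888 + 480 = 4368;  17826 + 4368 = 22194;  60792 + 22194 = 82986;  171505 + 82986 = 254491;  423003 + 254491 = 677494
4368 + 480 = 4848;  22194 + 4848 = 27042;  82986 + 27042 = 110028;  254491 + 110028 = 364519;  677494 + 364519 = 1042013

1042013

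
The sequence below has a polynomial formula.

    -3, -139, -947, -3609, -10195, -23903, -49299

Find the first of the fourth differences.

-888

First differences: -136, -808, -2662, -6586, -13708, -25396
Second differences: -672, -1854, -3924, -7122, -11688
Third differences: -1182, -2070, -3198, -4566
Fourth differences: -888, -1128, -1368
Fifth differences: -240, -240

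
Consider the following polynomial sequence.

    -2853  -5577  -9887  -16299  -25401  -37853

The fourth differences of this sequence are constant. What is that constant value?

-72

Δ: -2724, -4310, -6412, -9102, -12452
Δ²: -1586, -2102, -2690, -3350
Δ³: -516, -588, -660
Δ⁴: -72, -72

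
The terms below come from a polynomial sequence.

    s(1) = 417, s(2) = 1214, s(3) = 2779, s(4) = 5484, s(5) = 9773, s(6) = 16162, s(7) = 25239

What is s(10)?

75558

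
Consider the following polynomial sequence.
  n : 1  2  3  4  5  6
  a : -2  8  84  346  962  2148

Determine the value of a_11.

10 , 76 , 262 , 616 , 1186
66 , 186 , 354 , 570
120 , 168 , 216
48 , 48
Fourth differences constant at 48.
216 + 48 = 264;  570 + 264 = 834;  1186 + 834 = 2020;  2148 + 2020 = 4168
264 + 48 = 312;  834 + 312 = 1146;  2020 + 1146 = 3166;  4168 + 3166 = 7334
312 + 48 = 360;  1146 + 360 = 1506;  3166 + 1506 = 4672;  7334 + 4672 = 12006
360 + 48 = 408;  1506 + 408 = 1914;  4672 + 1914 = 6586;  12006 + 6586 = 18592
408 + 48 = 456;  1914 + 456 = 2370;  6586 + 2370 = 8956;  18592 + 8956 = 27548

27548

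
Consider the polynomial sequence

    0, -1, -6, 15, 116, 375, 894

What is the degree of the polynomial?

4

D1: -1, -5, 21, 101, 259, 519
D2: -4, 26, 80, 158, 260
D3: 30, 54, 78, 102
D4: 24, 24, 24
The fourth differences are constant, so the polynomial has degree 4.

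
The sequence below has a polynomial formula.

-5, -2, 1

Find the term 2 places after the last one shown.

Δ: 3, 3
First differences constant at 3.
1 + 3 = 4
4 + 3 = 7

7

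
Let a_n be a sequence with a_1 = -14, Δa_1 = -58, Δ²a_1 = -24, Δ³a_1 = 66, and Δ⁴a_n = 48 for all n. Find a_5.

Build the table forward from the leading diagonal:
Fourth differences: 48  48  48  48  48
Third differences: 66  114  162  210  258
Second differences: -24  42  156  318  528
First differences: -58  -82  -40  116  434
a: -14  -72  -154  -194  -78

-78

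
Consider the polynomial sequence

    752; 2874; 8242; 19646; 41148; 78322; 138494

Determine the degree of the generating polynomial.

5

D1: 2122, 5368, 11404, 21502, 37174, 60172
D2: 3246, 6036, 10098, 15672, 22998
D3: 2790, 4062, 5574, 7326
D4: 1272, 1512, 1752
D5: 240, 240
The fifth differences are constant, so the polynomial has degree 5.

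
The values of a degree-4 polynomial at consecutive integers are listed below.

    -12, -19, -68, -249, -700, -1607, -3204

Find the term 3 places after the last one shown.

-15195

First differences: -7 , -49 , -181 , -451 , -907 , -1597
Second differences: -42 , -132 , -270 , -456 , -690
Third differences: -90 , -138 , -186 , -234
Fourth differences: -48 , -48 , -48
The fourth differences are constant (-48).
-234 − 48 = -282;  -690 − 282 = -972;  -1597 − 972 = -2569;  -3204 − 2569 = -5773
-282 − 48 = -330;  -972 − 330 = -1302;  -2569 − 1302 = -3871;  -5773 − 3871 = -9644
-330 − 48 = -378;  -1302 − 378 = -1680;  -3871 − 1680 = -5551;  -9644 − 5551 = -15195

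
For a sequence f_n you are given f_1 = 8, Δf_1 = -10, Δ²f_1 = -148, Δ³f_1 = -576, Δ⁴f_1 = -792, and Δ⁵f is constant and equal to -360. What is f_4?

-1042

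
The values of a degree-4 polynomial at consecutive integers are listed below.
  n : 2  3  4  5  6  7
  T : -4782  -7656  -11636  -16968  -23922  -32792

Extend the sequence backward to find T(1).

-2792

Δ: -2874, -3980, -5332, -6954, -8870
Δ²: -1106, -1352, -1622, -1916
Δ³: -246, -270, -294
Δ⁴: -24, -24
The fourth differences are constant at -24.
Work back: -246 + 24 = -222;  -1106 + 222 = -884;  -2874 + 884 = -1990;  -4782 + 1990 = -2792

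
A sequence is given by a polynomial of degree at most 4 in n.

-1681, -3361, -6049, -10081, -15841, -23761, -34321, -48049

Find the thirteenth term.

Δ: -1680 , -2688 , -4032 , -5760 , -7920 , -10560 , -13728
Δ²: -1008 , -1344 , -1728 , -2160 , -2640 , -3168
Δ³: -336 , -384 , -432 , -480 , -528
Δ⁴: -48 , -48 , -48 , -48
The fourth differences are constant (-48).
-528 − 48 = -576;  -3168 − 576 = -3744;  -13728 − 3744 = -17472;  -48049 − 17472 = -65521
-576 − 48 = -624;  -3744 − 624 = -4368;  -17472 − 4368 = -21840;  -65521 − 21840 = -87361
-624 − 48 = -672;  -4368 − 672 = -5040;  -21840 − 5040 = -26880;  -87361 − 26880 = -114241
-672 − 48 = -720;  -5040 − 720 = -5760;  -26880 − 5760 = -32640;  -114241 − 32640 = -146881
-720 − 48 = -768;  -5760 − 768 = -6528;  -32640 − 6528 = -39168;  -146881 − 39168 = -186049

-186049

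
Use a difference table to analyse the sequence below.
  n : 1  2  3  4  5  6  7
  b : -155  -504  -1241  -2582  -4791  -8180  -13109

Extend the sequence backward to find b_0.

D1: -349  -737  -1341  -2209  -3389  -4929
D2: -388  -604  -868  -1180  -1540
D3: -216  -264  -312  -360
D4: -48  -48  -48
The fourth differences are constant at -48.
Work back: -216 + 48 = -168;  -388 + 168 = -220;  -349 + 220 = -129;  -155 + 129 = -26

-26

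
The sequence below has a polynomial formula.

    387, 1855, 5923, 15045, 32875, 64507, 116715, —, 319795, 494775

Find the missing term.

198193

Using the first 7 terms:
D1: 1468  4068  9122  17830  31632  52208
D2: 2600  5054  8708  13802  20576
D3: 2454  3654  5094  6774
D4: 1200  1440  1680
D5: 240  240
Constant fifth difference = 240.
Extend forward: 1680 + 240 = 1920;  6774 + 1920 = 8694;  20576 + 8694 = 29270;  52208 + 29270 = 81478;  116715 + 81478 = 198193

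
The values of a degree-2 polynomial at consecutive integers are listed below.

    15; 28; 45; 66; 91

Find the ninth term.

231

First differences: 13  17  21  25
Second differences: 4  4  4
Second differences constant at 4.
25 + 4 = 29;  91 + 29 = 120
29 + 4 = 33;  120 + 33 = 153
33 + 4 = 37;  153 + 37 = 190
37 + 4 = 41;  190 + 41 = 231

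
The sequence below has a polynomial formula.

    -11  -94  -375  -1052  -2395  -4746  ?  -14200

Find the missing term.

Using the first 6 terms:
-83, -281, -677, -1343, -2351
-198, -396, -666, -1008
-198, -270, -342
-72, -72
Constant fourth difference = -72.
Extend forward: -342 − 72 = -414;  -1008 − 414 = -1422;  -2351 − 1422 = -3773;  -4746 − 3773 = -8519

-8519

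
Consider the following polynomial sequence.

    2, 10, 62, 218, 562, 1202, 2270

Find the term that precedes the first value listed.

2

D1: 8, 52, 156, 344, 640, 1068
D2: 44, 104, 188, 296, 428
D3: 60, 84, 108, 132
D4: 24, 24, 24
The fourth differences are constant at 24.
Work back: 60 − 24 = 36;  44 − 36 = 8;  8 − 8 = 0;  2 + 0 = 2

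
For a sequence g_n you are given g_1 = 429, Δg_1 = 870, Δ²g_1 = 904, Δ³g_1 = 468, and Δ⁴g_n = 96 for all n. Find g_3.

3073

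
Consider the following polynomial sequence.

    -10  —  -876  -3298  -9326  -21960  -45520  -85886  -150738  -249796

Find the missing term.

Using the last 8 terms:
First differences: -2422, -6028, -12634, -23560, -40366, -64852, -99058
Second differences: -3606, -6606, -10926, -16806, -24486, -34206
Third differences: -3000, -4320, -5880, -7680, -9720
Fourth differences: -1320, -1560, -1800, -2040
Fifth differences: -240, -240, -240
Constant fifth difference = -240.
Extend backward: -1320 + 240 = -1080;  -3000 + 1080 = -1920;  -3606 + 1920 = -1686;  -2422 + 1686 = -736;  -876 + 736 = -140

-140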